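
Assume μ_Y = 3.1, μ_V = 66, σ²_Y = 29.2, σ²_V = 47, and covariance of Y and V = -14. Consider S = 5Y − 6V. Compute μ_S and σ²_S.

μ_S = 5·μ_Y + (-6)·μ_V = 5·3.1 + (-6)·66 = -380.5.
σ²_S = a²·σ²_Y + b²·σ²_V + 2ab·covariance of Y and V with a = 5, b = -6.
= 5²·29.2 + (-6)²·47 + 2·5·(-6)·(-14)
= 730 + 1692 + 840 = 3262.

μ_S = -380.5, σ²_S = 3262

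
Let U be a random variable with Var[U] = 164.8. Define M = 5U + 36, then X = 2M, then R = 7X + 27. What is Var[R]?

Var[M] = 5²·164.8 = 4120.
Var[X] = 2²·4120 = 16480.
Var[R] = 7²·16480 = 807520.

Var[R] = 807520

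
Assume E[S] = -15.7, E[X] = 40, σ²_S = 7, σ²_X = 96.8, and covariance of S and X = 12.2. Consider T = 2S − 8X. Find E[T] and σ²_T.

E[T] = 2·E[S] + (-8)·E[X] = 2·(-15.7) + (-8)·40 = -351.4.
σ²_T = a²·σ²_S + b²·σ²_X + 2ab·covariance of S and X with a = 2, b = -8.
= 2²·7 + (-8)²·96.8 + 2·2·(-8)·12.2
= 28 + 6195.2 + (-390.4) = 5832.8.

E[T] = -351.4, σ²_T = 5832.8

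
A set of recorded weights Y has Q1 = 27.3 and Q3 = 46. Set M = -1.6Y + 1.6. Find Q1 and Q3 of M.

Q1(M) = -72, Q3(M) = -42.08

a = -1.6 < 0 reverses order: Q1(M) comes from Q3(Y), Q3(M) from Q1(Y).
Q1(M) = (-1.6)·46 + 1.6 = -72; Q3(M) = (-1.6)·27.3 + 1.6 = -42.08.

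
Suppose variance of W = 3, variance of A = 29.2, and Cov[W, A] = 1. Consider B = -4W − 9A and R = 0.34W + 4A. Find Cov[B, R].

Cov[B, R] = -1074.34

By bilinearity, Cov[B, R] = ac·variance of W + bd·variance of A + (ad+bc)·Cov[W, A], with a=-4, b=-9, c=0.34, d=4.
ac·variance of W = (-4)·0.34·3 = -4.08
bd·variance of A = (-9)·4·29.2 = -1051.2
(ad+bc)·Cov[W, A] = (-19.06)·1 = -19.06
Cov[B, R] = -4.08 + (-1051.2) + (-19.06) = -1074.34.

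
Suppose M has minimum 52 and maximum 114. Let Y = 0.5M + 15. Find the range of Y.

Range(Y) = 31

Range of M = 114 − 52 = 62.
Range(Y) = |a|·Range(M) = |0.5|·62 = 31.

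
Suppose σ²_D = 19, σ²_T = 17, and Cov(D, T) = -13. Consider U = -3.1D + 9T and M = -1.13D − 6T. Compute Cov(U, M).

Cov(U, M) = -961.033

By bilinearity, Cov(U, M) = ac·σ²_D + bd·σ²_T + (ad+bc)·Cov(D, T), with a=-3.1, b=9, c=-1.13, d=-6.
ac·σ²_D = (-3.1)·(-1.13)·19 = 66.557
bd·σ²_T = 9·(-6)·17 = -918
(ad+bc)·Cov(D, T) = (8.43)·(-13) = -109.59
Cov(U, M) = 66.557 + (-918) + (-109.59) = -961.033.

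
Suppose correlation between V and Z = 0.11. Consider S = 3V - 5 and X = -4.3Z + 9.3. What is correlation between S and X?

Linear rescalings preserve |correlation|; the slopes 3 and -4.3 have opposite signs, so the correlation flips sign: correlation between S and X = −correlation between V and Z = -0.11.

correlation between S and X = -0.11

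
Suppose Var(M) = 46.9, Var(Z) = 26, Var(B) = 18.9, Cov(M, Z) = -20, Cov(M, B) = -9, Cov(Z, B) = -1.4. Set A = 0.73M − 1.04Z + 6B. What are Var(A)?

Var(A) = a²·Var(M) + b²·Var(Z) + c²·Var(B) + 2ab·Cov(M, Z) + 2ac·Cov(M, B) + 2bc·Cov(Z, B), with a = 0.73, b = -1.04, c = 6.
= 24.99301 + 28.1216 + 680.4 + 30.368 + (-78.84) + 17.472
= 702.51461.

Var(A) = 702.51461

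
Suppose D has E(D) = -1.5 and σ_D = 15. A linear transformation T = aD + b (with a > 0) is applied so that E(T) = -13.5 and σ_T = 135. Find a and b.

σ_T = a·σ_D (a > 0), so a = 135/15 = 9.
E(T) = a·E(D) + b, so b = -13.5 − 9·(-1.5) = 0.

a = 9, b = 0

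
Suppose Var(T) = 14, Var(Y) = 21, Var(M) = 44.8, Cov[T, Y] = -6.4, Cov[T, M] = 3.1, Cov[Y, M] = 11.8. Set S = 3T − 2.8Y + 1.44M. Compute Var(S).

Var(S) = 422.68608

Var(S) = a²·Var(T) + b²·Var(Y) + c²·Var(M) + 2ab·Cov[T, Y] + 2ac·Cov[T, M] + 2bc·Cov[Y, M], with a = 3, b = -2.8, c = 1.44.
= 126 + 164.64 + 92.89728 + 107.52 + 26.784 + (-95.1552)
= 422.68608.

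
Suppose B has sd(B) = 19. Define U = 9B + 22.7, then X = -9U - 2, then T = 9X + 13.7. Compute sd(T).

sd(U) = |9|·19 = 171.
sd(X) = |-9|·171 = 1539.
sd(T) = |9|·1539 = 13851.

sd(T) = 13851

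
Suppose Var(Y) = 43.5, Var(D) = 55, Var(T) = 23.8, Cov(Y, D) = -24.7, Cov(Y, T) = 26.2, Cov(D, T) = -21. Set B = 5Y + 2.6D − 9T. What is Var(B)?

Var(B) = 1369.7

Var(B) = a²·Var(Y) + b²·Var(D) + c²·Var(T) + 2ab·Cov(Y, D) + 2ac·Cov(Y, T) + 2bc·Cov(D, T), with a = 5, b = 2.6, c = -9.
= 1087.5 + 371.8 + 1927.8 + (-642.2) + (-2358) + 982.8
= 1369.7.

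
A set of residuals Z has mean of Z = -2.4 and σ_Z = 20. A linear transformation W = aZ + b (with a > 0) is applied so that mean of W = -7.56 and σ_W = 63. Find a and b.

a = 3.15, b = 0

σ_W = a·σ_Z (a > 0), so a = 63/20 = 3.15.
mean of W = a·mean of Z + b, so b = -7.56 − 3.15·(-2.4) = 0.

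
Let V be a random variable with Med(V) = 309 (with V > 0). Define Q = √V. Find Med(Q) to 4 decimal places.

√V is monotone on this domain, so Med(Q) = √(309) ≈ 17.5784.

Med(Q) = 17.5784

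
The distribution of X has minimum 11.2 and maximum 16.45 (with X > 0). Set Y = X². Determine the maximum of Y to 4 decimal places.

max(Y) = 270.6025

X² is increasing on this domain, so max(Y) comes from max(X) = 16.45: max(Y) = square(16.45) = 270.6025.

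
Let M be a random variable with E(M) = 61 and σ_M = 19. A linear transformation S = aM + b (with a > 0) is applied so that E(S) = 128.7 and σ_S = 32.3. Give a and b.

σ_S = a·σ_M (a > 0), so a = 32.3/19 = 1.7.
E(S) = a·E(M) + b, so b = 128.7 − 1.7·61 = 25.

a = 1.7, b = 25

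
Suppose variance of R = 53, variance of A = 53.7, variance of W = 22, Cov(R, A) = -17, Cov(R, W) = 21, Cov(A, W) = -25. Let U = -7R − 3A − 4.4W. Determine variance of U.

variance of U = 3425.82

variance of U = a²·variance of R + b²·variance of A + c²·variance of W + 2ab·Cov(R, A) + 2ac·Cov(R, W) + 2bc·Cov(A, W), with a = -7, b = -3, c = -4.4.
= 2597 + 483.3 + 425.92 + (-714) + 1293.6 + (-660)
= 3425.82.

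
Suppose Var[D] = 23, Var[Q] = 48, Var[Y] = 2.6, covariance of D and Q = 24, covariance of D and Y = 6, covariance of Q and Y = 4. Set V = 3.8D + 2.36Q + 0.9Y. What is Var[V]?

Var[V] = a²·Var[D] + b²·Var[Q] + c²·Var[Y] + 2ab·covariance of D and Q + 2ac·covariance of D and Y + 2bc·covariance of Q and Y, with a = 3.8, b = 2.36, c = 0.9.
= 332.12 + 267.3408 + 2.106 + 430.464 + 41.04 + 16.992
= 1090.0628.

Var[V] = 1090.0628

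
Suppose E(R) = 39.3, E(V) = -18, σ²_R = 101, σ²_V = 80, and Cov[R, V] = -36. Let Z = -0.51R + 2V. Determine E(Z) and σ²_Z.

E(Z) = (-0.51)·E(R) + 2·E(V) = (-0.51)·39.3 + 2·(-18) = -56.043.
σ²_Z = a²·σ²_R + b²·σ²_V + 2ab·Cov[R, V] with a = -0.51, b = 2.
= (-0.51)²·101 + 2²·80 + 2·(-0.51)·2·(-36)
= 26.2701 + 320 + 73.44 = 419.7101.

E(Z) = -56.043, σ²_Z = 419.7101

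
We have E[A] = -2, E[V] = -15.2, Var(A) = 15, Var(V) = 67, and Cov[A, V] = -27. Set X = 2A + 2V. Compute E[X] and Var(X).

E[X] = -34.4, Var(X) = 112

E[X] = 2·E[A] + 2·E[V] = 2·(-2) + 2·(-15.2) = -34.4.
Var(X) = a²·Var(A) + b²·Var(V) + 2ab·Cov[A, V] with a = 2, b = 2.
= 2²·15 + 2²·67 + 2·2·2·(-27)
= 60 + 268 + (-216) = 112.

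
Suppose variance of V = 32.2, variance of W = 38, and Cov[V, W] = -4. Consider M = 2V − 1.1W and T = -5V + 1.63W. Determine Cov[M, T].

By bilinearity, Cov[M, T] = ac·variance of V + bd·variance of W + (ad+bc)·Cov[V, W], with a=2, b=-1.1, c=-5, d=1.63.
ac·variance of V = 2·(-5)·32.2 = -322
bd·variance of W = (-1.1)·1.63·38 = -68.134
(ad+bc)·Cov[V, W] = (8.76)·(-4) = -35.04
Cov[M, T] = -322 + (-68.134) + (-35.04) = -425.174.

Cov[M, T] = -425.174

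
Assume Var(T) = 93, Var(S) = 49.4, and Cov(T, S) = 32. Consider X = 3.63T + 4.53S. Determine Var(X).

Var(X) = 3291.59376

Var(X) = a²·Var(T) + b²·Var(S) + 2ab·Cov(T, S) with a = 3.63, b = 4.53.
= 3.63²·93 + 4.53²·49.4 + 2·3.63·4.53·32
= 1225.4517 + 1013.73246 + 1052.4096 = 3291.59376.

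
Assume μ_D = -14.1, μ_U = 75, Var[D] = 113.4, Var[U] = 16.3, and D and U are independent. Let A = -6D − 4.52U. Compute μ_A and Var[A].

μ_A = (-6)·μ_D + (-4.52)·μ_U = (-6)·(-14.1) + (-4.52)·75 = -254.4.
Var[A] = a²·Var[D] + b²·Var[U] + 2ab·Cov(D, U) with a = -6, b = -4.52.
Independence gives Cov(D, U) = 0.
= (-6)²·113.4 + (-4.52)²·16.3 + 2·(-6)·(-4.52)·0
= 4082.4 + 333.01552 + 0 = 4415.41552.

μ_A = -254.4, Var[A] = 4415.41552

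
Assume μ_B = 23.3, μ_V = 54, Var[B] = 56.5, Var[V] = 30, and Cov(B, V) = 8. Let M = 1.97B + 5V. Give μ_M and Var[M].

μ_M = 315.901, Var[M] = 1126.87085

μ_M = 1.97·μ_B + 5·μ_V = 1.97·23.3 + 5·54 = 315.901.
Var[M] = a²·Var[B] + b²·Var[V] + 2ab·Cov(B, V) with a = 1.97, b = 5.
= 1.97²·56.5 + 5²·30 + 2·1.97·5·8
= 219.27085 + 750 + 157.6 = 1126.87085.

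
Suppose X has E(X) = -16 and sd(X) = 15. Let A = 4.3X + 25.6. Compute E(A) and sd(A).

E(A) = -43.2, sd(A) = 64.5

A = 4.3X + 25.6 is linear with a = 4.3, b = 25.6.
E(A) = a·E(X) + b = 4.3·(-16) + 25.6 = -43.2.
sd(A) = |a|·sd(X) = |4.3|·15 = 64.5.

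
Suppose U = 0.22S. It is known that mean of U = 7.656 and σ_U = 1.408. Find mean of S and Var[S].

mean of S = 34.8, Var[S] = 40.96

From U = 0.22S: mean of U = a·mean of S + b, so mean of S = (mean of U − b)/a = (7.656 − 0)/0.22 = 34.8.
Var[U] = 1.408² = 1.982464.
Var[U] = a²·Var[S], so Var[S] = 1.982464/0.22² = 40.96.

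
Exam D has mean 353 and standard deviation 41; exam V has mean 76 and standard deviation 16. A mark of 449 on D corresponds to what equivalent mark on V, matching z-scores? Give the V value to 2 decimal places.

z = (449 − 353)/41 ≈ 2.3415.
V = 76 + z·16 = 76 + (449 − 353)·16/41 ≈ 113.46.

V = 113.46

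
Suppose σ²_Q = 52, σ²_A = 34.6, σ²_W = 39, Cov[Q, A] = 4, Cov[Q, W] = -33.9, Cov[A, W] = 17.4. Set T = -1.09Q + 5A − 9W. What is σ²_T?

σ²_T = 1811.0632

σ²_T = a²·σ²_Q + b²·σ²_A + c²·σ²_W + 2ab·Cov[Q, A] + 2ac·Cov[Q, W] + 2bc·Cov[A, W], with a = -1.09, b = 5, c = -9.
= 61.7812 + 865 + 3159 + (-43.6) + (-665.118) + (-1566)
= 1811.0632.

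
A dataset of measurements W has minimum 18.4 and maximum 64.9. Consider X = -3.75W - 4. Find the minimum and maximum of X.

a = -3.75 < 0, so order reverses: min(X) = a·max(W)+b = (-3.75)·64.9 + (-4) = -247.375; max(X) = a·min(W)+b = (-3.75)·18.4 + (-4) = -73.

min(X) = -247.375, max(X) = -73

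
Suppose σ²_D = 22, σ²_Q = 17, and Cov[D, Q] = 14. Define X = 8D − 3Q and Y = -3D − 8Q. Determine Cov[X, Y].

Cov[X, Y] = -890

By bilinearity, Cov[X, Y] = ac·σ²_D + bd·σ²_Q + (ad+bc)·Cov[D, Q], with a=8, b=-3, c=-3, d=-8.
ac·σ²_D = 8·(-3)·22 = -528
bd·σ²_Q = (-3)·(-8)·17 = 408
(ad+bc)·Cov[D, Q] = (-55)·14 = -770
Cov[X, Y] = -528 + 408 + (-770) = -890.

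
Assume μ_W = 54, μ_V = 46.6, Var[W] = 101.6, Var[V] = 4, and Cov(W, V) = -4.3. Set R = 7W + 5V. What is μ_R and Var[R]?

μ_R = 7·μ_W + 5·μ_V = 7·54 + 5·46.6 = 611.
Var[R] = a²·Var[W] + b²·Var[V] + 2ab·Cov(W, V) with a = 7, b = 5.
= 7²·101.6 + 5²·4 + 2·7·5·(-4.3)
= 4978.4 + 100 + (-301) = 4777.4.

μ_R = 611, Var[R] = 4777.4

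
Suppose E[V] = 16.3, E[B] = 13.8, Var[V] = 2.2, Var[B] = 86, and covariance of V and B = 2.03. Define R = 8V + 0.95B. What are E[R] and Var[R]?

E[R] = 143.51, Var[R] = 249.271

E[R] = 8·E[V] + 0.95·E[B] = 8·16.3 + 0.95·13.8 = 143.51.
Var[R] = a²·Var[V] + b²·Var[B] + 2ab·covariance of V and B with a = 8, b = 0.95.
= 8²·2.2 + 0.95²·86 + 2·8·0.95·2.03
= 140.8 + 77.615 + 30.856 = 249.271.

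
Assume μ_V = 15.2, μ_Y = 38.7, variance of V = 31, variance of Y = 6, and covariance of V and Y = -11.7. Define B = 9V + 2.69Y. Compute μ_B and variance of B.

μ_B = 240.903, variance of B = 1987.9026

μ_B = 9·μ_V + 2.69·μ_Y = 9·15.2 + 2.69·38.7 = 240.903.
variance of B = a²·variance of V + b²·variance of Y + 2ab·covariance of V and Y with a = 9, b = 2.69.
= 9²·31 + 2.69²·6 + 2·9·2.69·(-11.7)
= 2511 + 43.4166 + (-566.514) = 1987.9026.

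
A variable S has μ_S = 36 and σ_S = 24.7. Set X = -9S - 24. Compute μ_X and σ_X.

X = -9S - 24 is linear with a = -9, b = -24.
μ_X = a·μ_S + b = (-9)·36 + (-24) = -348.
σ_X = |a|·σ_S = |-9|·24.7 = 222.3.

μ_X = -348, σ_X = 222.3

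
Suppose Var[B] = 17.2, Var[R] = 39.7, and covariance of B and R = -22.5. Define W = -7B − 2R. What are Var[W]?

Var[W] = 371.6

Var[W] = a²·Var[B] + b²·Var[R] + 2ab·covariance of B and R with a = -7, b = -2.
= (-7)²·17.2 + (-2)²·39.7 + 2·(-7)·(-2)·(-22.5)
= 842.8 + 158.8 + (-630) = 371.6.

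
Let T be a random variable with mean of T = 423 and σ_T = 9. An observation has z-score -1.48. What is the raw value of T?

T = mean of T + z·σ_T = 423 + (-1.48)·9 = 409.68.

T = 409.68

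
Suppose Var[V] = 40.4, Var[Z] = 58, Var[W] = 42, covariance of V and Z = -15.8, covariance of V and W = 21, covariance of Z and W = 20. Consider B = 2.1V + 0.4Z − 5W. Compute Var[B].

Var[B] = a²·Var[V] + b²·Var[Z] + c²·Var[W] + 2ab·covariance of V and Z + 2ac·covariance of V and W + 2bc·covariance of Z and W, with a = 2.1, b = 0.4, c = -5.
= 178.164 + 9.28 + 1050 + (-26.544) + (-441) + (-80)
= 689.9.

Var[B] = 689.9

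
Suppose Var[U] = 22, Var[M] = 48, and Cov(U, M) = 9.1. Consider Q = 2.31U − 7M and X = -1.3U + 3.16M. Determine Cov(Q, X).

By bilinearity, Cov(Q, X) = ac·Var[U] + bd·Var[M] + (ad+bc)·Cov(U, M), with a=2.31, b=-7, c=-1.3, d=3.16.
ac·Var[U] = 2.31·(-1.3)·22 = -66.066
bd·Var[M] = (-7)·3.16·48 = -1061.76
(ad+bc)·Cov(U, M) = (16.3996)·9.1 = 149.23636
Cov(Q, X) = -66.066 + (-1061.76) + 149.23636 = -978.58964.

Cov(Q, X) = -978.58964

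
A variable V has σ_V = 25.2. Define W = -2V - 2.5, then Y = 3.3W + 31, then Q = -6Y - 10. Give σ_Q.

σ_W = |-2|·25.2 = 50.4.
σ_Y = |3.3|·50.4 = 166.32.
σ_Q = |-6|·166.32 = 997.92.

σ_Q = 997.92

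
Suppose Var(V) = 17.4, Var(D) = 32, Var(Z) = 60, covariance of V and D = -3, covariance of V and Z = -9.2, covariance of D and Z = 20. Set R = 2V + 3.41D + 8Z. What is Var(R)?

Var(R) = a²·Var(V) + b²·Var(D) + c²·Var(Z) + 2ab·covariance of V and D + 2ac·covariance of V and Z + 2bc·covariance of D and Z, with a = 2, b = 3.41, c = 8.
= 69.6 + 372.0992 + 3840 + (-40.92) + (-294.4) + 1091.2
= 5037.5792.

Var(R) = 5037.5792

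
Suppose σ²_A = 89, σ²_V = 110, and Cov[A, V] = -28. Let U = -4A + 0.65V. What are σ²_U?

σ²_U = a²·σ²_A + b²·σ²_V + 2ab·Cov[A, V] with a = -4, b = 0.65.
= (-4)²·89 + 0.65²·110 + 2·(-4)·0.65·(-28)
= 1424 + 46.475 + 145.6 = 1616.075.

σ²_U = 1616.075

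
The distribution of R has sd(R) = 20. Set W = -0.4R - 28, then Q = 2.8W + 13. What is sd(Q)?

sd(W) = |-0.4|·20 = 8.
sd(Q) = |2.8|·8 = 22.4.

sd(Q) = 22.4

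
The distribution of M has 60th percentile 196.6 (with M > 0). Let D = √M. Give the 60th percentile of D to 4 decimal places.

60th percentile of D = 14.0214

√M is increasing, so P_{60}(D) = g(P_{60}(M)) ≈ 14.0214.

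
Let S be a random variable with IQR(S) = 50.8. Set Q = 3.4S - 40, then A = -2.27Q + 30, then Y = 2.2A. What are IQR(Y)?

IQR(Q) = |3.4|·50.8 = 172.72.
IQR(A) = |-2.27|·172.72 = 392.0744.
IQR(Y) = |2.2|·392.0744 = 862.56368.

IQR(Y) = 862.56368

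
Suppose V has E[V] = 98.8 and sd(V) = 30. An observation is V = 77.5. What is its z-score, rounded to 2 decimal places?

z = -0.71

z = (V − E[V]) / sd(V) = (77.5 − 98.8) / 30 = -0.71.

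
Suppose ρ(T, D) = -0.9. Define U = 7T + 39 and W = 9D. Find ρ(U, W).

Linear rescalings preserve correlation up to sign; here the slopes 7 and 9 have the same sign, so ρ(U, W) = ρ(T, D) = -0.9.

ρ(U, W) = -0.9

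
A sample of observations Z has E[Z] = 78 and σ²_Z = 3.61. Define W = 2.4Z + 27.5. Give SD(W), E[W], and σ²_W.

W = 2.4Z + 27.5 is linear with a = 2.4, b = 27.5.
SD(Z) = √3.61 = 1.9.
SD(W) = |a|·SD(Z) = |2.4|·1.9 = 4.56.
E[W] = a·E[Z] + b = 2.4·78 + 27.5 = 214.7.
σ²_W = a²·σ²_Z = 2.4²·3.61 = 20.7936 (the additive constant 27.5 does not affect variance).

SD(W) = 4.56, E[W] = 214.7, σ²_W = 20.7936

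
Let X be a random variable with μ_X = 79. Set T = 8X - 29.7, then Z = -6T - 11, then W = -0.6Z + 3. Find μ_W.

μ_T = 8·79 + (-29.7) = 602.3.
μ_Z = (-6)·602.3 + (-11) = -3624.8.
μ_W = (-0.6)·(-3624.8) + 3 = 2177.88.

μ_W = 2177.88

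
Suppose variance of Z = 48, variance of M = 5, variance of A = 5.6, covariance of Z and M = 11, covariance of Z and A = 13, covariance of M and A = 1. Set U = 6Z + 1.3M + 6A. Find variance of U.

variance of U = a²·variance of Z + b²·variance of M + c²·variance of A + 2ab·covariance of Z and M + 2ac·covariance of Z and A + 2bc·covariance of M and A, with a = 6, b = 1.3, c = 6.
= 1728 + 8.45 + 201.6 + 171.6 + 936 + 15.6
= 3061.25.

variance of U = 3061.25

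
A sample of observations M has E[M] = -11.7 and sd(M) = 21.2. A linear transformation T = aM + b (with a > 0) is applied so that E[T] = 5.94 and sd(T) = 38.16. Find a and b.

sd(T) = a·sd(M) (a > 0), so a = 38.16/21.2 = 1.8.
E[T] = a·E[M] + b, so b = 5.94 − 1.8·(-11.7) = 27.

a = 1.8, b = 27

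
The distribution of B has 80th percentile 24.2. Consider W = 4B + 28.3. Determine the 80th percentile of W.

80th percentile of W = 125.1

Since a = 4 > 0 the transformation is increasing, so the 80th percentile of W = a·(P_{80} of B) + b = 4·24.2 + 28.3 = 125.1.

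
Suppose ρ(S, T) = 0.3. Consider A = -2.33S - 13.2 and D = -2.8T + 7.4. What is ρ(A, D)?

Linear rescalings preserve correlation up to sign; here the slopes -2.33 and -2.8 have the same sign, so ρ(A, D) = ρ(S, T) = 0.3.

ρ(A, D) = 0.3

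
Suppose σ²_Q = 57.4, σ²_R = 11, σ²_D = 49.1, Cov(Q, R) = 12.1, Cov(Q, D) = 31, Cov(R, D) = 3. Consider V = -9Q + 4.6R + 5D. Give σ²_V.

σ²_V = a²·σ²_Q + b²·σ²_R + c²·σ²_D + 2ab·Cov(Q, R) + 2ac·Cov(Q, D) + 2bc·Cov(R, D), with a = -9, b = 4.6, c = 5.
= 4649.4 + 232.76 + 1227.5 + (-1001.88) + (-2790) + 138
= 2455.78.

σ²_V = 2455.78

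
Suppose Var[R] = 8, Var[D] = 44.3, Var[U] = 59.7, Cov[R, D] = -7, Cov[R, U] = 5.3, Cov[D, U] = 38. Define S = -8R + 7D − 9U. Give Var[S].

Var[S] = a²·Var[R] + b²·Var[D] + c²·Var[U] + 2ab·Cov[R, D] + 2ac·Cov[R, U] + 2bc·Cov[D, U], with a = -8, b = 7, c = -9.
= 512 + 2170.7 + 4835.7 + 784 + 763.2 + (-4788)
= 4277.6.

Var[S] = 4277.6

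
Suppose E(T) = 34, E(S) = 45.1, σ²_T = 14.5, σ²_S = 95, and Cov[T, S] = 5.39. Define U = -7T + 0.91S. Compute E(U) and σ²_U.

E(U) = -196.959, σ²_U = 720.5009

E(U) = (-7)·E(T) + 0.91·E(S) = (-7)·34 + 0.91·45.1 = -196.959.
σ²_U = a²·σ²_T + b²·σ²_S + 2ab·Cov[T, S] with a = -7, b = 0.91.
= (-7)²·14.5 + 0.91²·95 + 2·(-7)·0.91·5.39
= 710.5 + 78.6695 + (-68.6686) = 720.5009.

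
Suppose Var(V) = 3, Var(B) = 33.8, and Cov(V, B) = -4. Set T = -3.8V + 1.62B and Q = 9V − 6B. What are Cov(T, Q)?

By bilinearity, Cov(T, Q) = ac·Var(V) + bd·Var(B) + (ad+bc)·Cov(V, B), with a=-3.8, b=1.62, c=9, d=-6.
ac·Var(V) = (-3.8)·9·3 = -102.6
bd·Var(B) = 1.62·(-6)·33.8 = -328.536
(ad+bc)·Cov(V, B) = (37.38)·(-4) = -149.52
Cov(T, Q) = -102.6 + (-328.536) + (-149.52) = -580.656.

Cov(T, Q) = -580.656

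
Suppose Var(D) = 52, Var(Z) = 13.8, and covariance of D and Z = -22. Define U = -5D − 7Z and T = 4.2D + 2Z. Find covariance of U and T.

By bilinearity, covariance of U and T = ac·Var(D) + bd·Var(Z) + (ad+bc)·covariance of D and Z, with a=-5, b=-7, c=4.2, d=2.
ac·Var(D) = (-5)·4.2·52 = -1092
bd·Var(Z) = (-7)·2·13.8 = -193.2
(ad+bc)·covariance of D and Z = (-39.4)·(-22) = 866.8
covariance of U and T = -1092 + (-193.2) + 866.8 = -418.4.

covariance of U and T = -418.4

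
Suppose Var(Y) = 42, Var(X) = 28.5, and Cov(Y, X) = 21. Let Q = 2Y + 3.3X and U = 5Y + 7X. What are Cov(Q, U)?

By bilinearity, Cov(Q, U) = ac·Var(Y) + bd·Var(X) + (ad+bc)·Cov(Y, X), with a=2, b=3.3, c=5, d=7.
ac·Var(Y) = 2·5·42 = 420
bd·Var(X) = 3.3·7·28.5 = 658.35
(ad+bc)·Cov(Y, X) = (30.5)·21 = 640.5
Cov(Q, U) = 420 + 658.35 + 640.5 = 1718.85.

Cov(Q, U) = 1718.85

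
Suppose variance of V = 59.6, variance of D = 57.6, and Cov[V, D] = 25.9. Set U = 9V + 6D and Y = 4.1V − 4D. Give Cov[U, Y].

Cov[U, Y] = 521.58

By bilinearity, Cov[U, Y] = ac·variance of V + bd·variance of D + (ad+bc)·Cov[V, D], with a=9, b=6, c=4.1, d=-4.
ac·variance of V = 9·4.1·59.6 = 2199.24
bd·variance of D = 6·(-4)·57.6 = -1382.4
(ad+bc)·Cov[V, D] = (-11.4)·25.9 = -295.26
Cov[U, Y] = 2199.24 + (-1382.4) + (-295.26) = 521.58.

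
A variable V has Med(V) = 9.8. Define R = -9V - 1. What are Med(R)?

Med(R) = -89.2

A linear map preserves order up to sign, so Med(R) = a·Med(V) + b = (-9)·9.8 + (-1) = -89.2.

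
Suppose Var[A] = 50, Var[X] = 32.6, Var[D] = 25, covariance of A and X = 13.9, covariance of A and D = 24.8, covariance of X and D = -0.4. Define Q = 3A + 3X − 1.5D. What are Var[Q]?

Var[Q] = 830.25

Var[Q] = a²·Var[A] + b²·Var[X] + c²·Var[D] + 2ab·covariance of A and X + 2ac·covariance of A and D + 2bc·covariance of X and D, with a = 3, b = 3, c = -1.5.
= 450 + 293.4 + 56.25 + 250.2 + (-223.2) + 3.6
= 830.25.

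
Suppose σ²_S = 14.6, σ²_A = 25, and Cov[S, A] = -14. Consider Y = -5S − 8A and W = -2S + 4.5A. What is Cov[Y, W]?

Cov[Y, W] = -663

By bilinearity, Cov[Y, W] = ac·σ²_S + bd·σ²_A + (ad+bc)·Cov[S, A], with a=-5, b=-8, c=-2, d=4.5.
ac·σ²_S = (-5)·(-2)·14.6 = 146
bd·σ²_A = (-8)·4.5·25 = -900
(ad+bc)·Cov[S, A] = (-6.5)·(-14) = 91
Cov[Y, W] = 146 + (-900) + 91 = -663.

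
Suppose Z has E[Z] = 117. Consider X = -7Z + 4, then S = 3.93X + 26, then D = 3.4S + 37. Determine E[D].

E[D] = -10764.63

E[X] = (-7)·117 + 4 = -815.
E[S] = 3.93·(-815) + 26 = -3176.95.
E[D] = 3.4·(-3176.95) + 37 = -10764.63.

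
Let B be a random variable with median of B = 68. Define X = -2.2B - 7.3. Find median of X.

A linear map preserves order up to sign, so median of X = a·median of B + b = (-2.2)·68 + (-7.3) = -156.9.

median of X = -156.9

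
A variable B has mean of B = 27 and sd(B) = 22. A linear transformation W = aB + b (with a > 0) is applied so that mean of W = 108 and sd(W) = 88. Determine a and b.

a = 4, b = 0

sd(W) = a·sd(B) (a > 0), so a = 88/22 = 4.
mean of W = a·mean of B + b, so b = 108 − 4·27 = 0.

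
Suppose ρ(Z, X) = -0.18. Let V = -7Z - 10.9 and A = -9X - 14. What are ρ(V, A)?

ρ(V, A) = -0.18

Linear rescalings preserve correlation up to sign; here the slopes -7 and -9 have the same sign, so ρ(V, A) = ρ(Z, X) = -0.18.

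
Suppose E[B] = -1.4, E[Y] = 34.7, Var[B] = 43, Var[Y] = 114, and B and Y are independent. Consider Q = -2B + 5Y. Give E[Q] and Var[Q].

E[Q] = (-2)·E[B] + 5·E[Y] = (-2)·(-1.4) + 5·34.7 = 176.3.
Var[Q] = a²·Var[B] + b²·Var[Y] + 2ab·Cov(B, Y) with a = -2, b = 5.
Independence gives Cov(B, Y) = 0.
= (-2)²·43 + 5²·114 + 2·(-2)·5·0
= 172 + 2850 + 0 = 3022.

E[Q] = 176.3, Var[Q] = 3022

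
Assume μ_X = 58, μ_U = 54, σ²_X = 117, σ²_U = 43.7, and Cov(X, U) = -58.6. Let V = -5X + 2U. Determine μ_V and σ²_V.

μ_V = (-5)·μ_X + 2·μ_U = (-5)·58 + 2·54 = -182.
σ²_V = a²·σ²_X + b²·σ²_U + 2ab·Cov(X, U) with a = -5, b = 2.
= (-5)²·117 + 2²·43.7 + 2·(-5)·2·(-58.6)
= 2925 + 174.8 + 1172 = 4271.8.

μ_V = -182, σ²_V = 4271.8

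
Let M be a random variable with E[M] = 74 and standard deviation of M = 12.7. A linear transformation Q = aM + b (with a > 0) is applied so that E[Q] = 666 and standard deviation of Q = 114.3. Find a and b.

standard deviation of Q = a·standard deviation of M (a > 0), so a = 114.3/12.7 = 9.
E[Q] = a·E[M] + b, so b = 666 − 9·74 = 0.

a = 9, b = 0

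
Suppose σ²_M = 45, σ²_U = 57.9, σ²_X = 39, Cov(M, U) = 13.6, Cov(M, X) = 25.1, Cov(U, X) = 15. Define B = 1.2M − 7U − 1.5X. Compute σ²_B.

σ²_B = a²·σ²_M + b²·σ²_U + c²·σ²_X + 2ab·Cov(M, U) + 2ac·Cov(M, X) + 2bc·Cov(U, X), with a = 1.2, b = -7, c = -1.5.
= 64.8 + 2837.1 + 87.75 + (-228.48) + (-90.36) + 315
= 2985.81.

σ²_B = 2985.81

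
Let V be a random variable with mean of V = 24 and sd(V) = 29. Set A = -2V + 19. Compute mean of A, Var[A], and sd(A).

A = -2V + 19 is linear with a = -2, b = 19.
mean of A = a·mean of V + b = (-2)·24 + 19 = -29.
Var[V] = 29² = 841.
Var[A] = a²·Var[V] = (-2)²·841 = 3364 (the additive constant 19 does not affect variance).
sd(A) = |a|·sd(V) = |-2|·29 = 58.

mean of A = -29, Var[A] = 3364, sd(A) = 58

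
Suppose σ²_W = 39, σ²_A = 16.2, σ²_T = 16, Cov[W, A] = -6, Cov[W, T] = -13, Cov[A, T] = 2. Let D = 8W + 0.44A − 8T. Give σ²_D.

σ²_D = a²·σ²_W + b²·σ²_A + c²·σ²_T + 2ab·Cov[W, A] + 2ac·Cov[W, T] + 2bc·Cov[A, T], with a = 8, b = 0.44, c = -8.
= 2496 + 3.13632 + 1024 + (-42.24) + 1664 + (-14.08)
= 5130.81632.

σ²_D = 5130.81632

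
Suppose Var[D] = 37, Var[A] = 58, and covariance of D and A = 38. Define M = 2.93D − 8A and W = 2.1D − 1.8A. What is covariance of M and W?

By bilinearity, covariance of M and W = ac·Var[D] + bd·Var[A] + (ad+bc)·covariance of D and A, with a=2.93, b=-8, c=2.1, d=-1.8.
ac·Var[D] = 2.93·2.1·37 = 227.661
bd·Var[A] = (-8)·(-1.8)·58 = 835.2
(ad+bc)·covariance of D and A = (-22.074)·38 = -838.812
covariance of M and W = 227.661 + 835.2 + (-838.812) = 224.049.

covariance of M and W = 224.049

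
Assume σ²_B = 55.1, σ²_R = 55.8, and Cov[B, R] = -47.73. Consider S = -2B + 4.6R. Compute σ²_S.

σ²_S = a²·σ²_B + b²·σ²_R + 2ab·Cov[B, R] with a = -2, b = 4.6.
= (-2)²·55.1 + 4.6²·55.8 + 2·(-2)·4.6·(-47.73)
= 220.4 + 1180.728 + 878.232 = 2279.36.

σ²_S = 2279.36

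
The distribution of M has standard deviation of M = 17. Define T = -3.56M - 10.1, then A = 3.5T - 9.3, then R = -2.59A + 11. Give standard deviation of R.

standard deviation of T = |-3.56|·17 = 60.52.
standard deviation of A = |3.5|·60.52 = 211.82.
standard deviation of R = |-2.59|·211.82 = 548.6138.

standard deviation of R = 548.6138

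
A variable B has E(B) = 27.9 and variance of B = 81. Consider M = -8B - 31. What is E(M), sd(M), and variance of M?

M = -8B - 31 is linear with a = -8, b = -31.
E(M) = a·E(B) + b = (-8)·27.9 + (-31) = -254.2.
sd(B) = √81 = 9.
sd(M) = |a|·sd(B) = |-8|·9 = 72.
variance of M = a²·variance of B = (-8)²·81 = 5184 (the additive constant -31 does not affect variance).

E(M) = -254.2, sd(M) = 72, variance of M = 5184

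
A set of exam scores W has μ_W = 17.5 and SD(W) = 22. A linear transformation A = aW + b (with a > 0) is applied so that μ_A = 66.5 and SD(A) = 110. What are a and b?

a = 5, b = -21

SD(A) = a·SD(W) (a > 0), so a = 110/22 = 5.
μ_A = a·μ_W + b, so b = 66.5 − 5·17.5 = -21.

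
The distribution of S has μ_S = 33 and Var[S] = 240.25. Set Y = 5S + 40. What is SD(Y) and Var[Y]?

SD(Y) = 77.5, Var[Y] = 6006.25

Y = 5S + 40 is linear with a = 5, b = 40.
SD(S) = √240.25 = 15.5.
SD(Y) = |a|·SD(S) = |5|·15.5 = 77.5.
Var[Y] = a²·Var[S] = 5²·240.25 = 6006.25 (the additive constant 40 does not affect variance).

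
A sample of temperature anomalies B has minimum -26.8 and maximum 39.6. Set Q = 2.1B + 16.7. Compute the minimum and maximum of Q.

a = 2.1 > 0, so min(Q) = a·min(B)+b = 2.1·(-26.8) + 16.7 = -39.58 and max(Q) = 2.1·39.6 + 16.7 = 99.86.

min(Q) = -39.58, max(Q) = 99.86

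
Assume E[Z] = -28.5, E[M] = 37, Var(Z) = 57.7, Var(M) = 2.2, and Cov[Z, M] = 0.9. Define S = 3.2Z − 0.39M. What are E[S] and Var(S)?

E[S] = 3.2·E[Z] + (-0.39)·E[M] = 3.2·(-28.5) + (-0.39)·37 = -105.63.
Var(S) = a²·Var(Z) + b²·Var(M) + 2ab·Cov[Z, M] with a = 3.2, b = -0.39.
= 3.2²·57.7 + (-0.39)²·2.2 + 2·3.2·(-0.39)·0.9
= 590.848 + 0.33462 + (-2.2464) = 588.93622.

E[S] = -105.63, Var(S) = 588.93622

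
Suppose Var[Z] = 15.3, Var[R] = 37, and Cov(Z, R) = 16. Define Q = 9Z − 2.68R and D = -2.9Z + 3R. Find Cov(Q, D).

Cov(Q, D) = -140.458

By bilinearity, Cov(Q, D) = ac·Var[Z] + bd·Var[R] + (ad+bc)·Cov(Z, R), with a=9, b=-2.68, c=-2.9, d=3.
ac·Var[Z] = 9·(-2.9)·15.3 = -399.33
bd·Var[R] = (-2.68)·3·37 = -297.48
(ad+bc)·Cov(Z, R) = (34.772)·16 = 556.352
Cov(Q, D) = -399.33 + (-297.48) + 556.352 = -140.458.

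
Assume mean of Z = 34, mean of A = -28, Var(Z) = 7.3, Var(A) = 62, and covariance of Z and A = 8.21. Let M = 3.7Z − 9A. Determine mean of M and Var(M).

mean of M = 3.7·mean of Z + (-9)·mean of A = 3.7·34 + (-9)·(-28) = 377.8.
Var(M) = a²·Var(Z) + b²·Var(A) + 2ab·covariance of Z and A with a = 3.7, b = -9.
= 3.7²·7.3 + (-9)²·62 + 2·3.7·(-9)·8.21
= 99.937 + 5022 + (-546.786) = 4575.151.

mean of M = 377.8, Var(M) = 4575.151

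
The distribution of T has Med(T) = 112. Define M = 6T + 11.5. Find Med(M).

A linear map preserves order up to sign, so Med(M) = a·Med(T) + b = 6·112 + 11.5 = 683.5.

Med(M) = 683.5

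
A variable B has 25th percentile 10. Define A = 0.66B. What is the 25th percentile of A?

25th percentile of A = 6.6

Since a = 0.66 > 0 the transformation is increasing, so the 25th percentile of A = a·(P_{25} of B) + b = 0.66·10 = 6.6.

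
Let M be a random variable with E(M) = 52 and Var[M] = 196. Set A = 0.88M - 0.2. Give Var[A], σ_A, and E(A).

A = 0.88M - 0.2 is linear with a = 0.88, b = -0.2.
Var[A] = a²·Var[M] = 0.88²·196 = 151.7824 (the additive constant -0.2 does not affect variance).
σ_M = √196 = 14.
σ_A = |a|·σ_M = |0.88|·14 = 12.32.
E(A) = a·E(M) + b = 0.88·52 + (-0.2) = 45.56.

Var[A] = 151.7824, σ_A = 12.32, E(A) = 45.56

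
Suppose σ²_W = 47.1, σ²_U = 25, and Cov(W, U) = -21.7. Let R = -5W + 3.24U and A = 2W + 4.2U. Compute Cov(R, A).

By bilinearity, Cov(R, A) = ac·σ²_W + bd·σ²_U + (ad+bc)·Cov(W, U), with a=-5, b=3.24, c=2, d=4.2.
ac·σ²_W = (-5)·2·47.1 = -471
bd·σ²_U = 3.24·4.2·25 = 340.2
(ad+bc)·Cov(W, U) = (-14.52)·(-21.7) = 315.084
Cov(R, A) = -471 + 340.2 + 315.084 = 184.284.

Cov(R, A) = 184.284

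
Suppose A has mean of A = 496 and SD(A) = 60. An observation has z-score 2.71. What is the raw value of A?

A = 658.6

A = mean of A + z·SD(A) = 496 + 2.71·60 = 658.6.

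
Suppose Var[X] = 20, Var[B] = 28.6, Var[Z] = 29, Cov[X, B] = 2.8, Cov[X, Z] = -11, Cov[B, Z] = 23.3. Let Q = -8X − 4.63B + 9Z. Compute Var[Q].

Var[Q] = a²·Var[X] + b²·Var[B] + c²·Var[Z] + 2ab·Cov[X, B] + 2ac·Cov[X, Z] + 2bc·Cov[B, Z], with a = -8, b = -4.63, c = 9.
= 1280 + 613.09534 + 2349 + 207.424 + 1584 + (-1941.822)
= 4091.69734.

Var[Q] = 4091.69734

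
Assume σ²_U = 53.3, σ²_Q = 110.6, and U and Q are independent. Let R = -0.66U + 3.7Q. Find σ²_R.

σ²_R = 1537.33148

σ²_R = a²·σ²_U + b²·σ²_Q + 2ab·Cov(U, Q) with a = -0.66, b = 3.7.
Independence gives Cov(U, Q) = 0.
= (-0.66)²·53.3 + 3.7²·110.6 + 2·(-0.66)·3.7·0
= 23.21748 + 1514.114 + 0 = 1537.33148.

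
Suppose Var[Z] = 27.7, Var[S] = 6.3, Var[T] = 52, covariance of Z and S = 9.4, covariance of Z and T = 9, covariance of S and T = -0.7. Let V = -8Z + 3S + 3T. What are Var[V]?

Var[V] = 1401.7

Var[V] = a²·Var[Z] + b²·Var[S] + c²·Var[T] + 2ab·covariance of Z and S + 2ac·covariance of Z and T + 2bc·covariance of S and T, with a = -8, b = 3, c = 3.
= 1772.8 + 56.7 + 468 + (-451.2) + (-432) + (-12.6)
= 1401.7.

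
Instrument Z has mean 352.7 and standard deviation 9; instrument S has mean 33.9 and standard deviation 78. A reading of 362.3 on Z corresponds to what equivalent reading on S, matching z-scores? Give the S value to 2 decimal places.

S = 117.10

z = (362.3 − 352.7)/9 ≈ 1.0667.
S = 33.9 + z·78 = 33.9 + (362.3 − 352.7)·78/9 = 117.10.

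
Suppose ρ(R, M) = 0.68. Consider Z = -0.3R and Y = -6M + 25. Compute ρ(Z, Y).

Linear rescalings preserve correlation up to sign; here the slopes -0.3 and -6 have the same sign, so ρ(Z, Y) = ρ(R, M) = 0.68.

ρ(Z, Y) = 0.68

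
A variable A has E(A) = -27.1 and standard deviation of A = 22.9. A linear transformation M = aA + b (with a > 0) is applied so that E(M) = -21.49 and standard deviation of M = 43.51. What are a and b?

a = 1.9, b = 30

standard deviation of M = a·standard deviation of A (a > 0), so a = 43.51/22.9 = 1.9.
E(M) = a·E(A) + b, so b = -21.49 − 1.9·(-27.1) = 30.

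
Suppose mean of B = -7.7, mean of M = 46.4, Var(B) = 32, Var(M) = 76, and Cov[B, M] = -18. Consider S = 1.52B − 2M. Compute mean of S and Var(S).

mean of S = -104.504, Var(S) = 487.3728

mean of S = 1.52·mean of B + (-2)·mean of M = 1.52·(-7.7) + (-2)·46.4 = -104.504.
Var(S) = a²·Var(B) + b²·Var(M) + 2ab·Cov[B, M] with a = 1.52, b = -2.
= 1.52²·32 + (-2)²·76 + 2·1.52·(-2)·(-18)
= 73.9328 + 304 + 109.44 = 487.3728.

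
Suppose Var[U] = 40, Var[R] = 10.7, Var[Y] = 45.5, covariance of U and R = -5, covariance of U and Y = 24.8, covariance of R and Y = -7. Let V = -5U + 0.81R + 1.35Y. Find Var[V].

Var[V] = 780.33502

Var[V] = a²·Var[U] + b²·Var[R] + c²·Var[Y] + 2ab·covariance of U and R + 2ac·covariance of U and Y + 2bc·covariance of R and Y, with a = -5, b = 0.81, c = 1.35.
= 1000 + 7.02027 + 82.92375 + 40.5 + (-334.8) + (-15.309)
= 780.33502.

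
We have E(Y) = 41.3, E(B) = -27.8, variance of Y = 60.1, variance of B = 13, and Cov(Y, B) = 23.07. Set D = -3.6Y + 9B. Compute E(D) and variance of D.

E(D) = (-3.6)·E(Y) + 9·E(B) = (-3.6)·41.3 + 9·(-27.8) = -398.88.
variance of D = a²·variance of Y + b²·variance of B + 2ab·Cov(Y, B) with a = -3.6, b = 9.
= (-3.6)²·60.1 + 9²·13 + 2·(-3.6)·9·23.07
= 778.896 + 1053 + (-1494.936) = 336.96.

E(D) = -398.88, variance of D = 336.96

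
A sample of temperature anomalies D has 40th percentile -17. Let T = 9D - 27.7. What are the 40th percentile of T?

Since a = 9 > 0 the transformation is increasing, so the 40th percentile of T = a·(P_{40} of D) + b = 9·(-17) + (-27.7) = -180.7.

40th percentile of T = -180.7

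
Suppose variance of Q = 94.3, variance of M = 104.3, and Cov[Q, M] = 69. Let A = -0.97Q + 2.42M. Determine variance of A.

variance of A = 375.60819

variance of A = a²·variance of Q + b²·variance of M + 2ab·Cov[Q, M] with a = -0.97, b = 2.42.
= (-0.97)²·94.3 + 2.42²·104.3 + 2·(-0.97)·2.42·69
= 88.72687 + 610.82252 + (-323.9412) = 375.60819.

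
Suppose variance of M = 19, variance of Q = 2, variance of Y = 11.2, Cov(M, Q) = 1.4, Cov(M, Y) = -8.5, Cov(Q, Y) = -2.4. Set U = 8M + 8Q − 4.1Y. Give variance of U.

variance of U = a²·variance of M + b²·variance of Q + c²·variance of Y + 2ab·Cov(M, Q) + 2ac·Cov(M, Y) + 2bc·Cov(Q, Y), with a = 8, b = 8, c = -4.1.
= 1216 + 128 + 188.272 + 179.2 + 557.6 + 157.44
= 2426.512.

variance of U = 2426.512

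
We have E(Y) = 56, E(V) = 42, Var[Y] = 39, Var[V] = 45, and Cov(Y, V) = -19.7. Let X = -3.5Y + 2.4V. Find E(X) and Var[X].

E(X) = (-3.5)·E(Y) + 2.4·E(V) = (-3.5)·56 + 2.4·42 = -95.2.
Var[X] = a²·Var[Y] + b²·Var[V] + 2ab·Cov(Y, V) with a = -3.5, b = 2.4.
= (-3.5)²·39 + 2.4²·45 + 2·(-3.5)·2.4·(-19.7)
= 477.75 + 259.2 + 330.96 = 1067.91.

E(X) = -95.2, Var[X] = 1067.91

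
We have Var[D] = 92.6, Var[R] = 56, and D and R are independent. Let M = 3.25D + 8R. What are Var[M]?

Var[M] = a²·Var[D] + b²·Var[R] + 2ab·covariance of D and R with a = 3.25, b = 8.
Independence gives covariance of D and R = 0.
= 3.25²·92.6 + 8²·56 + 2·3.25·8·0
= 978.0875 + 3584 + 0 = 4562.0875.

Var[M] = 4562.0875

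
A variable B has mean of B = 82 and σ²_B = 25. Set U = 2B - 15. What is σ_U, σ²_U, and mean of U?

σ_U = 10, σ²_U = 100, mean of U = 149

U = 2B - 15 is linear with a = 2, b = -15.
σ_B = √25 = 5.
σ_U = |a|·σ_B = |2|·5 = 10.
σ²_U = a²·σ²_B = 2²·25 = 100 (the additive constant -15 does not affect variance).
mean of U = a·mean of B + b = 2·82 + (-15) = 149.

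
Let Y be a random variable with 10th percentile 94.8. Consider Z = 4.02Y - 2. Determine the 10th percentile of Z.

Since a = 4.02 > 0 the transformation is increasing, so the 10th percentile of Z = a·(P_{10} of Y) + b = 4.02·94.8 + (-2) = 379.096.

10th percentile of Z = 379.096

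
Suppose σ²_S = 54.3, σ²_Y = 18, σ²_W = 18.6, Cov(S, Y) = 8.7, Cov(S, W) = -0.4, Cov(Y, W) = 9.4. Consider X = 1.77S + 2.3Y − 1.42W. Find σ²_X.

σ²_X = 314.28683

σ²_X = a²·σ²_S + b²·σ²_Y + c²·σ²_W + 2ab·Cov(S, Y) + 2ac·Cov(S, W) + 2bc·Cov(Y, W), with a = 1.77, b = 2.3, c = -1.42.
= 170.11647 + 95.22 + 37.50504 + 70.8354 + 2.01072 + (-61.4008)
= 314.28683.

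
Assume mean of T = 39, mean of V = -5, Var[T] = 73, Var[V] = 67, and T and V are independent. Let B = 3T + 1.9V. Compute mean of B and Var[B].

mean of B = 107.5, Var[B] = 898.87

mean of B = 3·mean of T + 1.9·mean of V = 3·39 + 1.9·(-5) = 107.5.
Var[B] = a²·Var[T] + b²·Var[V] + 2ab·covariance of T and V with a = 3, b = 1.9.
Independence gives covariance of T and V = 0.
= 3²·73 + 1.9²·67 + 2·3·1.9·0
= 657 + 241.87 + 0 = 898.87.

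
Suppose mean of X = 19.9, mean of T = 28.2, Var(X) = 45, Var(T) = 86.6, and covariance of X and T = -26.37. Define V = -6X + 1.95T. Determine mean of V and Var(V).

mean of V = (-6)·mean of X + 1.95·mean of T = (-6)·19.9 + 1.95·28.2 = -64.41.
Var(V) = a²·Var(X) + b²·Var(T) + 2ab·covariance of X and T with a = -6, b = 1.95.
= (-6)²·45 + 1.95²·86.6 + 2·(-6)·1.95·(-26.37)
= 1620 + 329.2965 + 617.058 = 2566.3545.

mean of V = -64.41, Var(V) = 2566.3545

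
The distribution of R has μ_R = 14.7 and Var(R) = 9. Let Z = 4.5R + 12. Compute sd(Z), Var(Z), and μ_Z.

Z = 4.5R + 12 is linear with a = 4.5, b = 12.
sd(R) = √9 = 3.
sd(Z) = |a|·sd(R) = |4.5|·3 = 13.5.
Var(Z) = a²·Var(R) = 4.5²·9 = 182.25 (the additive constant 12 does not affect variance).
μ_Z = a·μ_R + b = 4.5·14.7 + 12 = 78.15.

sd(Z) = 13.5, Var(Z) = 182.25, μ_Z = 78.15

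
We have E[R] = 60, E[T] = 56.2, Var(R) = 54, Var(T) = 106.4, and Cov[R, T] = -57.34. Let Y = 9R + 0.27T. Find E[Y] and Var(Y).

E[Y] = 9·E[R] + 0.27·E[T] = 9·60 + 0.27·56.2 = 555.174.
Var(Y) = a²·Var(R) + b²·Var(T) + 2ab·Cov[R, T] with a = 9, b = 0.27.
= 9²·54 + 0.27²·106.4 + 2·9·0.27·(-57.34)
= 4374 + 7.75656 + (-278.6724) = 4103.08416.

E[Y] = 555.174, Var(Y) = 4103.08416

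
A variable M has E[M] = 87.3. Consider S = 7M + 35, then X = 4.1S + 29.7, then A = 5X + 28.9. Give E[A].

E[S] = 7·87.3 + 35 = 646.1.
E[X] = 4.1·646.1 + 29.7 = 2678.71.
E[A] = 5·2678.71 + 28.9 = 13422.45.

E[A] = 13422.45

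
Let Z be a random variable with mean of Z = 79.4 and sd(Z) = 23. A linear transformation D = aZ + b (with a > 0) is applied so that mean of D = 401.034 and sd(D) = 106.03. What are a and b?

a = 4.61, b = 35

sd(D) = a·sd(Z) (a > 0), so a = 106.03/23 = 4.61.
mean of D = a·mean of Z + b, so b = 401.034 − 4.61·79.4 = 35.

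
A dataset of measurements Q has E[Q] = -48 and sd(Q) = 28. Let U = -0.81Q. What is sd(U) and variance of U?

sd(U) = 22.68, variance of U = 514.3824

U = -0.81Q is linear with a = -0.81, b = 0.
sd(U) = |a|·sd(Q) = |-0.81|·28 = 22.68.
variance of Q = 28² = 784.
variance of U = a²·variance of Q = (-0.81)²·784 = 514.3824.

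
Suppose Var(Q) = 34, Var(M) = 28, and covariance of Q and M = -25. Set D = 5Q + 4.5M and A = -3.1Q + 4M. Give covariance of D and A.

By bilinearity, covariance of D and A = ac·Var(Q) + bd·Var(M) + (ad+bc)·covariance of Q and M, with a=5, b=4.5, c=-3.1, d=4.
ac·Var(Q) = 5·(-3.1)·34 = -527
bd·Var(M) = 4.5·4·28 = 504
(ad+bc)·covariance of Q and M = (6.05)·(-25) = -151.25
covariance of D and A = -527 + 504 + (-151.25) = -174.25.

covariance of D and A = -174.25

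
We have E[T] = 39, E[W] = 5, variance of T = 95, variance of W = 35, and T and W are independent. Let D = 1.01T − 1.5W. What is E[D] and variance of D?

E[D] = 31.89, variance of D = 175.6595

E[D] = 1.01·E[T] + (-1.5)·E[W] = 1.01·39 + (-1.5)·5 = 31.89.
variance of D = a²·variance of T + b²·variance of W + 2ab·Cov[T, W] with a = 1.01, b = -1.5.
Independence gives Cov[T, W] = 0.
= 1.01²·95 + (-1.5)²·35 + 2·1.01·(-1.5)·0
= 96.9095 + 78.75 + 0 = 175.6595.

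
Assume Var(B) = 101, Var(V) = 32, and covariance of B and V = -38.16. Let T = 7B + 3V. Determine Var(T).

Var(T) = 3634.28

Var(T) = a²·Var(B) + b²·Var(V) + 2ab·covariance of B and V with a = 7, b = 3.
= 7²·101 + 3²·32 + 2·7·3·(-38.16)
= 4949 + 288 + (-1602.72) = 3634.28.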